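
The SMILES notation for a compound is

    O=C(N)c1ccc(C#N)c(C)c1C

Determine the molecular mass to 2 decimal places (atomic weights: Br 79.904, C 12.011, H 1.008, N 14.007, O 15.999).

First, the molecular formula is C10H10N2O (counting implicit H from valence).
  C: 10 × 12.011 = 120.110
  H: 10 × 1.008 = 10.080
  N: 2 × 14.007 = 28.014
  O: 1 × 15.999 = 15.999
Sum: 10×12.011 + 10×1.008 + 2×14.007 + 1×15.999 = 174.203 → 174.20 g/mol.

174.20 g/mol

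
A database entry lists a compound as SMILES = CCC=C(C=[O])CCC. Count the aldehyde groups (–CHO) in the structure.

The aldehyde motif appears at heavy-atom position 5 in the SMILES.
Other groups present: 1 alkene.
Aldehyde count: 1.

1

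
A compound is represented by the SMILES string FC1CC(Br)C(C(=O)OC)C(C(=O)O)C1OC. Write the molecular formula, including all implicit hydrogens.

Walk through each heavy atom and fill implicit hydrogens from standard valence (C 4, N 3, O 2, S 2, halogen 1):
  atom 1: F (halogen, monovalent) → 0 H
  atom 2: C, bond orders sum to 3 (valence 4) → 1 H
  atom 3: C, bond orders sum to 2 (valence 4) → 2 H
  atom 4: C, bond orders sum to 3 (valence 4) → 1 H
  atom 5: Br (halogen, monovalent) → 0 H
  atom 6: C, bond orders sum to 3 (valence 4) → 1 H
  atom 7: C, bond orders sum to 4 (valence 4) → 0 H
  atom 8: O, bond orders sum to 2 (valence 2) → 0 H
  atom 9: O, bond orders sum to 2 (valence 2) → 0 H
  atom 10: C, bond orders sum to 1 (valence 4) → 3 H
  atom 11: C, bond orders sum to 3 (valence 4) → 1 H
  atom 12: C, bond orders sum to 4 (valence 4) → 0 H
  atom 13: O, bond orders sum to 2 (valence 2) → 0 H
  atom 14: O, bond orders sum to 1 (valence 2) → 1 H
  atom 15: C, bond orders sum to 3 (valence 4) → 1 H
  atom 16: O, bond orders sum to 2 (valence 2) → 0 H
  atom 17: C, bond orders sum to 1 (valence 4) → 3 H
Totals → C:10, H:14, Br:1, F:1, O:5.

C10H14BrFO5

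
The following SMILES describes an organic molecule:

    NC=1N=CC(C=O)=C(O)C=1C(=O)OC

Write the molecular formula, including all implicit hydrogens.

Walk through each heavy atom and fill implicit hydrogens from standard valence (C 4, N 3, O 2, S 2, halogen 1):
  atom 1: N, bond orders sum to 1 (valence 3) → 2 H
  atom 2: C, bond orders sum to 4 (valence 4) → 0 H
  atom 3: N, bond orders sum to 3 (valence 3) → 0 H
  atom 4: C, bond orders sum to 3 (valence 4) → 1 H
  atom 5: C, bond orders sum to 4 (valence 4) → 0 H
  atom 6: C, bond orders sum to 3 (valence 4) → 1 H
  atom 7: O, bond orders sum to 2 (valence 2) → 0 H
  atom 8: C, bond orders sum to 4 (valence 4) → 0 H
  atom 9: O, bond orders sum to 1 (valence 2) → 1 H
  atom 10: C, bond orders sum to 4 (valence 4) → 0 H
  atom 11: C, bond orders sum to 4 (valence 4) → 0 H
  atom 12: O, bond orders sum to 2 (valence 2) → 0 H
  atom 13: O, bond orders sum to 2 (valence 2) → 0 H
  atom 14: C, bond orders sum to 1 (valence 4) → 3 H
Totals → C:8, H:8, N:2, O:4.

C8H8N2O4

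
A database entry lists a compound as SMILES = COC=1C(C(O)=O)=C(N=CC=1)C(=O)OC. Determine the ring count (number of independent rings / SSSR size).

In SMILES, each pair of matching ring-closure digits denotes one ring-closing bond; the number of such bonds equals the number of independent rings.
Ring-closure bonds here: 1.

1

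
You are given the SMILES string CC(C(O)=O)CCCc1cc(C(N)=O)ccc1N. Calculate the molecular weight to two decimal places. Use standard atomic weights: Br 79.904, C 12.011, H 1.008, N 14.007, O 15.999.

250.30 g/mol

First, the molecular formula is C13H18N2O3 (counting implicit H from valence).
  C: 13 × 12.011 = 156.143
  H: 18 × 1.008 = 18.144
  N: 2 × 14.007 = 28.014
  O: 3 × 15.999 = 47.997
Sum: 13×12.011 + 18×1.008 + 2×14.007 + 3×15.999 = 250.298 → 250.30 g/mol.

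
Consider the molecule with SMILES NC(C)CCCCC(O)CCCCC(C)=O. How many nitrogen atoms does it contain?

Scan the SMILES for N atoms (remember two-letter symbols like Cl and Br are single atoms).
Nitrogen count: 1.

1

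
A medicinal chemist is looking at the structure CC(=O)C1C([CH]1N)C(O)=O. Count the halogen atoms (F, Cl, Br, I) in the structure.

0

Scan the SMILES for the halogen motif — none present.
Groups that are present: 1 carboxylic acid, 1 ketone, 1 primary amine.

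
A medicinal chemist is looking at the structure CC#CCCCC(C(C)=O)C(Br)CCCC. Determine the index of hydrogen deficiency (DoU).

3

Degree of unsaturation = (number of rings) + (number of π bonds).
Ring closures in the SMILES: 0.
π bonds: 1 double bond (each 1 DoU), 1 triple bond (each 2 DoU) → 3 DoU from unsaturation.
Total DoU = 0 + 3 = 3.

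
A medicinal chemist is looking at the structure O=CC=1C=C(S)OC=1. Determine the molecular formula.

C5H4O2S

Walk through each heavy atom and fill implicit hydrogens from standard valence (C 4, N 3, O 2, S 2, halogen 1):
  atom 1: O, bond orders sum to 2 (valence 2) → 0 H
  atom 2: C, bond orders sum to 3 (valence 4) → 1 H
  atom 3: C, bond orders sum to 4 (valence 4) → 0 H
  atom 4: C, bond orders sum to 3 (valence 4) → 1 H
  atom 5: C, bond orders sum to 4 (valence 4) → 0 H
  atom 6: S, bond orders sum to 1 (valence 2) → 1 H
  atom 7: O, bond orders sum to 2 (valence 2) → 0 H
  atom 8: C, bond orders sum to 3 (valence 4) → 1 H
Totals → C:5, H:4, O:2, S:1.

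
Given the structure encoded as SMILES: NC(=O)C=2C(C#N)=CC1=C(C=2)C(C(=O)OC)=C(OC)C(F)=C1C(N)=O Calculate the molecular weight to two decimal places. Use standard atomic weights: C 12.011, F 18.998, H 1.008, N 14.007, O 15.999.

345.29 g/mol

First, the molecular formula is C16H12FN3O5 (counting implicit H from valence).
  C: 16 × 12.011 = 192.176
  F: 1 × 18.998 = 18.998
  H: 12 × 1.008 = 12.096
  N: 3 × 14.007 = 42.021
  O: 5 × 15.999 = 79.995
Sum: 16×12.011 + 1×18.998 + 12×1.008 + 3×14.007 + 5×15.999 = 345.286 → 345.29 g/mol.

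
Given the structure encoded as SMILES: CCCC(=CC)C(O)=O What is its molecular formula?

Walk through each heavy atom and fill implicit hydrogens from standard valence (C 4, N 3, O 2, S 2, halogen 1):
  atom 1: C, bond orders sum to 1 (valence 4) → 3 H
  atom 2: C, bond orders sum to 2 (valence 4) → 2 H
  atom 3: C, bond orders sum to 2 (valence 4) → 2 H
  atom 4: C, bond orders sum to 4 (valence 4) → 0 H
  atom 5: C, bond orders sum to 3 (valence 4) → 1 H
  atom 6: C, bond orders sum to 1 (valence 4) → 3 H
  atom 7: C, bond orders sum to 4 (valence 4) → 0 H
  atom 8: O, bond orders sum to 1 (valence 2) → 1 H
  atom 9: O, bond orders sum to 2 (valence 2) → 0 H
Totals → C:7, H:12, O:2.
In Hill order: C7H12O2.

C7H12O2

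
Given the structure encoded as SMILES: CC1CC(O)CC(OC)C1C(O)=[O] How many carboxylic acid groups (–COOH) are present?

1

The carboxylic acid motif appears at heavy-atom position 11 in the SMILES.
Other groups present: 1 ether, 1 hydroxyl.
Carboxylic acid count: 1.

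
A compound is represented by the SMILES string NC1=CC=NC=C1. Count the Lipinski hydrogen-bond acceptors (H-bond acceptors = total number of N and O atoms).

N atoms: 2; O atoms: 0.
Lipinski HBA = 2 + 0 = 2.

2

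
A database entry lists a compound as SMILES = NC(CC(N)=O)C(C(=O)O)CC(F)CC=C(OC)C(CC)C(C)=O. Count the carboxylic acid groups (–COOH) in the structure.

The carboxylic acid motif appears at heavy-atom position 8 in the SMILES.
Other groups present: 1 alkene, 1 amide, 1 ether, 1 ketone, 1 primary amine.
Carboxylic acid count: 1.

1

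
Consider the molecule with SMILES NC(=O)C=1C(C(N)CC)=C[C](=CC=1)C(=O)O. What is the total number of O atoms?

Scan the SMILES for O atoms (remember two-letter symbols like Cl and Br are single atoms).
Oxygen count: 3.

3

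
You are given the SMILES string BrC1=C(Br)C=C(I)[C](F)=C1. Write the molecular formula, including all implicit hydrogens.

Walk through each heavy atom and fill implicit hydrogens from standard valence (C 4, N 3, O 2, S 2, halogen 1):
  atom 1: Br (halogen, monovalent) → 0 H
  atom 2: C, bond orders sum to 4 (valence 4) → 0 H
  atom 3: C, bond orders sum to 4 (valence 4) → 0 H
  atom 4: Br (halogen, monovalent) → 0 H
  atom 5: C, bond orders sum to 3 (valence 4) → 1 H
  atom 6: C, bond orders sum to 4 (valence 4) → 0 H
  atom 7: I (halogen, monovalent) → 0 H
  atom 8: C with explicit H count 0
  atom 9: F (halogen, monovalent) → 0 H
  atom 10: C, bond orders sum to 3 (valence 4) → 1 H
Totals → C:6, H:2, Br:2, F:1, I:1.
In Hill order: C6H2Br2FI.

C6H2Br2FI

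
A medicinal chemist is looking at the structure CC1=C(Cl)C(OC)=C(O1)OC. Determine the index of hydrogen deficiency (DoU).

Degree of unsaturation = (number of rings) + (number of π bonds).
Ring closures in the SMILES: 1.
π bonds: 2 double bonds (each 1 DoU) → 2 DoU from unsaturation.
Total DoU = 1 + 2 = 3.

3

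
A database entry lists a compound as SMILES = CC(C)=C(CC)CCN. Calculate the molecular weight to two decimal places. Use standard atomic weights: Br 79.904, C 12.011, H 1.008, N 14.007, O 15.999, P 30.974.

First, the molecular formula is C8H17N (counting implicit H from valence).
  C: 8 × 12.011 = 96.088
  H: 17 × 1.008 = 17.136
  N: 1 × 14.007 = 14.007
Sum: 8×12.011 + 17×1.008 + 1×14.007 = 127.231 → 127.23 g/mol.

127.23 g/mol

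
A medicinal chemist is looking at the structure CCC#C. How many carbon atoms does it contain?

Count every carbon token in the SMILES (each C, including those in ring-closure positions and inside branches).
Carbon count: 4.

4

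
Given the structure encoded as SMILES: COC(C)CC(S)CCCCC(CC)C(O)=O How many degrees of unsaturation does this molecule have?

1

Molecular formula: C13H26O3S.
DoU = (2C + 2 + N − H − X) / 2, where X is the halogen count and O/S are ignored.
    = (2·13 + 2 + 0 − 26 − 0) / 2 = 2 / 2 = 1.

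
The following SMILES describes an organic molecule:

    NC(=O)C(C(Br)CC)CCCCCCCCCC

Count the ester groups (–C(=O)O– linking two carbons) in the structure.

0

Scan the SMILES for the ester motif — none present.
Groups that are present: 1 amide.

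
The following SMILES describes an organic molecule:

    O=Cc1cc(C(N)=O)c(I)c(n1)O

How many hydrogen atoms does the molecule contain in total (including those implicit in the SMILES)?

5

Walk through each heavy atom and fill implicit hydrogens from standard valence (C 4, N 3, O 2, S 2, halogen 1); for lowercase aromatic atoms, an aromatic c carries 1 H when it has two neighbours and 0 H with three, and aromatic n carries 0 H:
  atom 1: O, bond orders sum to 2 (valence 2) → 0 H
  atom 2: C, bond orders sum to 3 (valence 4) → 1 H
  atom 3: aromatic c, 3 neighbours → 0 H
  atom 4: aromatic c, 2 neighbours → 1 H
  atom 5: aromatic c, 3 neighbours → 0 H
  atom 6: C, bond orders sum to 4 (valence 4) → 0 H
  atom 7: N, bond orders sum to 1 (valence 3) → 2 H
  atom 8: O, bond orders sum to 2 (valence 2) → 0 H
  atom 9: aromatic c, 3 neighbours → 0 H
  atom 10: I (halogen, monovalent) → 0 H
  atom 11: aromatic c, 3 neighbours → 0 H
  atom 12: aromatic n, 2 neighbours → 0 H
  atom 13: O, bond orders sum to 1 (valence 2) → 1 H
Total hydrogens: 5.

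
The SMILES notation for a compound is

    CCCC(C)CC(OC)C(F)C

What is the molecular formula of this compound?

Walk through each heavy atom and fill implicit hydrogens from standard valence (C 4, N 3, O 2, S 2, halogen 1):
  atom 1: C, bond orders sum to 1 (valence 4) → 3 H
  atom 2: C, bond orders sum to 2 (valence 4) → 2 H
  atom 3: C, bond orders sum to 2 (valence 4) → 2 H
  atom 4: C, bond orders sum to 3 (valence 4) → 1 H
  atom 5: C, bond orders sum to 1 (valence 4) → 3 H
  atom 6: C, bond orders sum to 2 (valence 4) → 2 H
  atom 7: C, bond orders sum to 3 (valence 4) → 1 H
  atom 8: O, bond orders sum to 2 (valence 2) → 0 H
  atom 9: C, bond orders sum to 1 (valence 4) → 3 H
  atom 10: C, bond orders sum to 3 (valence 4) → 1 H
  atom 11: F (halogen, monovalent) → 0 H
  atom 12: C, bond orders sum to 1 (valence 4) → 3 H
Totals → C:10, H:21, F:1, O:1.
In Hill order: C10H21FO.

C10H21FO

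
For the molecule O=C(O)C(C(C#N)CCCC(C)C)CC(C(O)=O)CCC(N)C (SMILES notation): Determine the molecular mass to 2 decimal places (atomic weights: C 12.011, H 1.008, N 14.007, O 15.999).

First, the molecular formula is C17H30N2O4 (counting implicit H from valence).
  C: 17 × 12.011 = 204.187
  H: 30 × 1.008 = 30.240
  N: 2 × 14.007 = 28.014
  O: 4 × 15.999 = 63.996
Sum: 17×12.011 + 30×1.008 + 2×14.007 + 4×15.999 = 326.437 → 326.44 g/mol.

326.44 g/mol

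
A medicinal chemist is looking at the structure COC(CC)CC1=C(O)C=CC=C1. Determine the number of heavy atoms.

Every atom symbol written in the SMILES (organic subset) is one heavy atom; implicit H are not written.
Heavy atoms by element → C:11, O:2.
Total: 13.

13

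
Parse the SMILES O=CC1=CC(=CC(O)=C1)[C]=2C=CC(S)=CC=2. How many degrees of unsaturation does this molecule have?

Molecular formula: C13H10O2S.
DoU = (2C + 2 + N − H − X) / 2, where X is the halogen count and O/S are ignored.
    = (2·13 + 2 + 0 − 10 − 0) / 2 = 18 / 2 = 9.

9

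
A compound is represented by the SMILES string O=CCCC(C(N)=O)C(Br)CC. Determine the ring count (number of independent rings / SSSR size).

0

In SMILES, each pair of matching ring-closure digits denotes one ring-closing bond; the number of such bonds equals the number of independent rings.
Ring-closure bonds here: 0.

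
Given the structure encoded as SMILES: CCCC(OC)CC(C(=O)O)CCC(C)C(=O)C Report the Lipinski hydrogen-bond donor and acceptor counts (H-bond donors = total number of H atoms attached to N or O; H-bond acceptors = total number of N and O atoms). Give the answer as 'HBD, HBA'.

1, 4

Donors: find every N or O and count the H atoms it carries.
  atom 5 (O): bond orders sum to 2 → 0 H
  atom 10 (O): bond orders sum to 2 → 0 H
  atom 11 (O): bond orders sum to 1 → 1 H
  atom 17 (O): bond orders sum to 2 → 0 H
Lipinski HBD = 1.
Acceptors: N atoms = 0, O atoms = 4 → HBA = 4.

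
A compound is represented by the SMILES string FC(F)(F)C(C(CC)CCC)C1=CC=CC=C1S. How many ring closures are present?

1

In SMILES, each pair of matching ring-closure digits denotes one ring-closing bond; the number of such bonds equals the number of independent rings.
Ring-closure bonds here: 1.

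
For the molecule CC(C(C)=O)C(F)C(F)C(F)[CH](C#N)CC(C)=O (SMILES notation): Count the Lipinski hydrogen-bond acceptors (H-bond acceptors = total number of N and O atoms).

N atoms: 1; O atoms: 2.
Lipinski HBA = 1 + 2 = 3.

3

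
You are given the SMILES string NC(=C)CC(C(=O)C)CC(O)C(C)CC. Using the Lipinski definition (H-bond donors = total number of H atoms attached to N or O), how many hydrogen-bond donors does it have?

Donors: find every N or O and count the H atoms it carries.
  atom 1 (N): bond orders sum to 1 → 2 H
  atom 7 (O): bond orders sum to 2 → 0 H
  atom 11 (O): bond orders sum to 1 → 1 H
Lipinski HBD = 3.

3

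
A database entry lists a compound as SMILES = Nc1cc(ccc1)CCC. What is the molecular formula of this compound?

C9H13N

Walk through each heavy atom and fill implicit hydrogens from standard valence (C 4, N 3, O 2, S 2, halogen 1); for lowercase aromatic atoms, an aromatic c carries 1 H when it has two neighbours and 0 H with three, and aromatic n carries 0 H:
  atom 1: N, bond orders sum to 1 (valence 3) → 2 H
  atom 2: aromatic c, 3 neighbours → 0 H
  atom 3: aromatic c, 2 neighbours → 1 H
  atom 4: aromatic c, 3 neighbours → 0 H
  atom 5: aromatic c, 2 neighbours → 1 H
  atom 6: aromatic c, 2 neighbours → 1 H
  atom 7: aromatic c, 2 neighbours → 1 H
  atom 8: C, bond orders sum to 2 (valence 4) → 2 H
  atom 9: C, bond orders sum to 2 (valence 4) → 2 H
  atom 10: C, bond orders sum to 1 (valence 4) → 3 H
Totals → C:9, H:13, N:1.
In Hill order: C9H13N.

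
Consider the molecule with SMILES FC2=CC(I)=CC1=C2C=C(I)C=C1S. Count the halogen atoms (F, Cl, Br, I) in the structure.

Halogen atoms appear at heavy-atom positions 1, 5, 11 (1×F, 2×I).
Other groups present: 1 thiol.
Halogen count: 3.

3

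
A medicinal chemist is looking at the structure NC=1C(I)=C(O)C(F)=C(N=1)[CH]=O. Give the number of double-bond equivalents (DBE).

5

Molecular formula: C6H4FIN2O2.
DoU = (2C + 2 + N − H − X) / 2, where X is the halogen count and O/S are ignored.
    = (2·6 + 2 + 2 − 4 − 2) / 2 = 10 / 2 = 5.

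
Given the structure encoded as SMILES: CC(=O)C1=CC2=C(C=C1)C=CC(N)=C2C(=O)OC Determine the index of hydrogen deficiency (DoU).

9

Molecular formula: C14H13NO3.
DoU = (2C + 2 + N − H − X) / 2, where X is the halogen count and O/S are ignored.
    = (2·14 + 2 + 1 − 13 − 0) / 2 = 18 / 2 = 9.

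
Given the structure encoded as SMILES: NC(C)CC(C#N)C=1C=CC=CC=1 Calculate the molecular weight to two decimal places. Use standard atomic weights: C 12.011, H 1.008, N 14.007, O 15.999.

174.25 g/mol

First, the molecular formula is C11H14N2 (counting implicit H from valence).
  C: 11 × 12.011 = 132.121
  H: 14 × 1.008 = 14.112
  N: 2 × 14.007 = 28.014
Sum: 11×12.011 + 14×1.008 + 2×14.007 = 174.247 → 174.25 g/mol.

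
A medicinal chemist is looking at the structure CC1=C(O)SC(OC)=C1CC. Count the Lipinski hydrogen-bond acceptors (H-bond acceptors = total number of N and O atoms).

N atoms: 0; O atoms: 2.
Lipinski HBA = 0 + 2 = 2.

2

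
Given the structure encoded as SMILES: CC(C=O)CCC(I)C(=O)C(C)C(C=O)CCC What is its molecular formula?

Walk through each heavy atom and fill implicit hydrogens from standard valence (C 4, N 3, O 2, S 2, halogen 1):
  atom 1: C, bond orders sum to 1 (valence 4) → 3 H
  atom 2: C, bond orders sum to 3 (valence 4) → 1 H
  atom 3: C, bond orders sum to 3 (valence 4) → 1 H
  atom 4: O, bond orders sum to 2 (valence 2) → 0 H
  atom 5: C, bond orders sum to 2 (valence 4) → 2 H
  atom 6: C, bond orders sum to 2 (valence 4) → 2 H
  atom 7: C, bond orders sum to 3 (valence 4) → 1 H
  atom 8: I (halogen, monovalent) → 0 H
  atom 9: C, bond orders sum to 4 (valence 4) → 0 H
  atom 10: O, bond orders sum to 2 (valence 2) → 0 H
  atom 11: C, bond orders sum to 3 (valence 4) → 1 H
  atom 12: C, bond orders sum to 1 (valence 4) → 3 H
  atom 13: C, bond orders sum to 3 (valence 4) → 1 H
  atom 14: C, bond orders sum to 3 (valence 4) → 1 H
  atom 15: O, bond orders sum to 2 (valence 2) → 0 H
  atom 16: C, bond orders sum to 2 (valence 4) → 2 H
  atom 17: C, bond orders sum to 2 (valence 4) → 2 H
  atom 18: C, bond orders sum to 1 (valence 4) → 3 H
Totals → C:14, H:23, I:1, O:3.

C14H23IO3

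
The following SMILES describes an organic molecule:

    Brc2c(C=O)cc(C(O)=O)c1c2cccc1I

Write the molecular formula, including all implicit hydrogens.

Walk through each heavy atom and fill implicit hydrogens from standard valence (C 4, N 3, O 2, S 2, halogen 1); for lowercase aromatic atoms, an aromatic c carries 1 H when it has two neighbours and 0 H with three, and aromatic n carries 0 H:
  atom 1: Br (halogen, monovalent) → 0 H
  atom 2: aromatic c, 3 neighbours → 0 H
  atom 3: aromatic c, 3 neighbours → 0 H
  atom 4: C, bond orders sum to 3 (valence 4) → 1 H
  atom 5: O, bond orders sum to 2 (valence 2) → 0 H
  atom 6: aromatic c, 2 neighbours → 1 H
  atom 7: aromatic c, 3 neighbours → 0 H
  atom 8: C, bond orders sum to 4 (valence 4) → 0 H
  atom 9: O, bond orders sum to 1 (valence 2) → 1 H
  atom 10: O, bond orders sum to 2 (valence 2) → 0 H
  atom 11: aromatic c, 3 neighbours → 0 H
  atom 12: aromatic c, 3 neighbours → 0 H
  atom 13: aromatic c, 2 neighbours → 1 H
  atom 14: aromatic c, 2 neighbours → 1 H
  atom 15: aromatic c, 2 neighbours → 1 H
  atom 16: aromatic c, 3 neighbours → 0 H
  atom 17: I (halogen, monovalent) → 0 H
Totals → C:12, H:6, Br:1, I:1, O:3.

C12H6BrIO3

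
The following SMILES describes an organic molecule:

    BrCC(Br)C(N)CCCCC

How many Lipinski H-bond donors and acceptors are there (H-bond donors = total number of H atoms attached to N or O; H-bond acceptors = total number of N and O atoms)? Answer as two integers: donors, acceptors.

Donors: find every N or O and count the H atoms it carries.
  atom 6 (N): bond orders sum to 1 → 2 H
Lipinski HBD = 2.
Acceptors: N atoms = 1, O atoms = 0 → HBA = 1.

2, 1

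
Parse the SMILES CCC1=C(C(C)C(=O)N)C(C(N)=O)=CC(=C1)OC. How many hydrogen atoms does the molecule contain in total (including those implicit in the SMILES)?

18

Walk through each heavy atom and fill implicit hydrogens from standard valence (C 4, N 3, O 2, S 2, halogen 1):
  atom 1: C, bond orders sum to 1 (valence 4) → 3 H
  atom 2: C, bond orders sum to 2 (valence 4) → 2 H
  atom 3: C, bond orders sum to 4 (valence 4) → 0 H
  atom 4: C, bond orders sum to 4 (valence 4) → 0 H
  atom 5: C, bond orders sum to 3 (valence 4) → 1 H
  atom 6: C, bond orders sum to 1 (valence 4) → 3 H
  atom 7: C, bond orders sum to 4 (valence 4) → 0 H
  atom 8: O, bond orders sum to 2 (valence 2) → 0 H
  atom 9: N, bond orders sum to 1 (valence 3) → 2 H
  atom 10: C, bond orders sum to 4 (valence 4) → 0 H
  atom 11: C, bond orders sum to 4 (valence 4) → 0 H
  atom 12: N, bond orders sum to 1 (valence 3) → 2 H
  atom 13: O, bond orders sum to 2 (valence 2) → 0 H
  atom 14: C, bond orders sum to 3 (valence 4) → 1 H
  atom 15: C, bond orders sum to 4 (valence 4) → 0 H
  atom 16: C, bond orders sum to 3 (valence 4) → 1 H
  atom 17: O, bond orders sum to 2 (valence 2) → 0 H
  atom 18: C, bond orders sum to 1 (valence 4) → 3 H
Total hydrogens: 18.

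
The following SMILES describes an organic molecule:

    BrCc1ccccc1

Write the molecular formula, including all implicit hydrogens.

C7H7Br

Walk through each heavy atom and fill implicit hydrogens from standard valence (C 4, N 3, O 2, S 2, halogen 1); for lowercase aromatic atoms, an aromatic c carries 1 H when it has two neighbours and 0 H with three, and aromatic n carries 0 H:
  atom 1: Br (halogen, monovalent) → 0 H
  atom 2: C, bond orders sum to 2 (valence 4) → 2 H
  atom 3: aromatic c, 3 neighbours → 0 H
  atom 4: aromatic c, 2 neighbours → 1 H
  atom 5: aromatic c, 2 neighbours → 1 H
  atom 6: aromatic c, 2 neighbours → 1 H
  atom 7: aromatic c, 2 neighbours → 1 H
  atom 8: aromatic c, 2 neighbours → 1 H
Totals → C:7, H:7, Br:1.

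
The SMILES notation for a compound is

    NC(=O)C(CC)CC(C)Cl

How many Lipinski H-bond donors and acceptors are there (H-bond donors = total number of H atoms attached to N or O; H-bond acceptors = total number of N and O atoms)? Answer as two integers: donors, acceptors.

2, 2

Donors: find every N or O and count the H atoms it carries.
  atom 1 (N): bond orders sum to 1 → 2 H
  atom 3 (O): bond orders sum to 2 → 0 H
Lipinski HBD = 2.
Acceptors: N atoms = 1, O atoms = 1 → HBA = 2.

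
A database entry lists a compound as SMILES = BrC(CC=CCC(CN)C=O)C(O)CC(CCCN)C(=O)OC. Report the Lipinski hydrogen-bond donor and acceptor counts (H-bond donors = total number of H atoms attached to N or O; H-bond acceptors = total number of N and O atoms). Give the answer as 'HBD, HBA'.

Donors: find every N or O and count the H atoms it carries.
  atom 9 (N): bond orders sum to 1 → 2 H
  atom 11 (O): bond orders sum to 2 → 0 H
  atom 13 (O): bond orders sum to 1 → 1 H
  atom 19 (N): bond orders sum to 1 → 2 H
  atom 21 (O): bond orders sum to 2 → 0 H
  atom 22 (O): bond orders sum to 2 → 0 H
Lipinski HBD = 5.
Acceptors: N atoms = 2, O atoms = 4 → HBA = 6.

5, 6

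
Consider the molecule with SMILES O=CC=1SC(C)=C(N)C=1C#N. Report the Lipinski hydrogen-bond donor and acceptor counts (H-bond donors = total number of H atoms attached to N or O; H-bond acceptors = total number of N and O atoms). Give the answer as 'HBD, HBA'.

2, 3

Donors: find every N or O and count the H atoms it carries.
  atom 1 (O): bond orders sum to 2 → 0 H
  atom 8 (N): bond orders sum to 1 → 2 H
  atom 11 (N): bond orders sum to 3 → 0 H
Lipinski HBD = 2.
Acceptors: N atoms = 2, O atoms = 1 → HBA = 3.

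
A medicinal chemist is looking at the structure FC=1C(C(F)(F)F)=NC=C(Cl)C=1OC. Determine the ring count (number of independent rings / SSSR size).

In SMILES, each pair of matching ring-closure digits denotes one ring-closing bond; the number of such bonds equals the number of independent rings.
Ring-closure bonds here: 1.

1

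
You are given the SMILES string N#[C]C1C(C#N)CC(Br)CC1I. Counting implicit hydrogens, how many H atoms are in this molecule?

Walk through each heavy atom and fill implicit hydrogens from standard valence (C 4, N 3, O 2, S 2, halogen 1):
  atom 1: N, bond orders sum to 3 (valence 3) → 0 H
  atom 2: C with explicit H count 0
  atom 3: C, bond orders sum to 3 (valence 4) → 1 H
  atom 4: C, bond orders sum to 3 (valence 4) → 1 H
  atom 5: C, bond orders sum to 4 (valence 4) → 0 H
  atom 6: N, bond orders sum to 3 (valence 3) → 0 H
  atom 7: C, bond orders sum to 2 (valence 4) → 2 H
  atom 8: C, bond orders sum to 3 (valence 4) → 1 H
  atom 9: Br (halogen, monovalent) → 0 H
  atom 10: C, bond orders sum to 2 (valence 4) → 2 H
  atom 11: C, bond orders sum to 3 (valence 4) → 1 H
  atom 12: I (halogen, monovalent) → 0 H
Total hydrogens: 8.

8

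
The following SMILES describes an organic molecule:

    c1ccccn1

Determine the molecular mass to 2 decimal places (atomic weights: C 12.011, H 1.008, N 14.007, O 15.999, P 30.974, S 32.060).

First, the molecular formula is C5H5N (counting implicit H from valence).
  C: 5 × 12.011 = 60.055
  H: 5 × 1.008 = 5.040
  N: 1 × 14.007 = 14.007
Sum: 5×12.011 + 5×1.008 + 1×14.007 = 79.102 → 79.10 g/mol.

79.10 g/mol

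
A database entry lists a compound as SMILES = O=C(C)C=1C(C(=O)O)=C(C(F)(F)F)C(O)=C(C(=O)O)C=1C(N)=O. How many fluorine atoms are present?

3

Scan the SMILES for F atoms (remember two-letter symbols like Cl and Br are single atoms).
Fluorine count: 3.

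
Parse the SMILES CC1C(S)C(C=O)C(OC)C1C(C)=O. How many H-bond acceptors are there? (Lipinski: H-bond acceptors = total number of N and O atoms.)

N atoms: 0; O atoms: 3.
Lipinski HBA = 0 + 3 = 3.

3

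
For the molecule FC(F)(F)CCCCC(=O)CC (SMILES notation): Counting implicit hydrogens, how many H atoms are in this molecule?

Walk through each heavy atom and fill implicit hydrogens from standard valence (C 4, N 3, O 2, S 2, halogen 1):
  atom 1: F (halogen, monovalent) → 0 H
  atom 2: C, bond orders sum to 4 (valence 4) → 0 H
  atom 3: F (halogen, monovalent) → 0 H
  atom 4: F (halogen, monovalent) → 0 H
  atom 5: C, bond orders sum to 2 (valence 4) → 2 H
  atom 6: C, bond orders sum to 2 (valence 4) → 2 H
  atom 7: C, bond orders sum to 2 (valence 4) → 2 H
  atom 8: C, bond orders sum to 2 (valence 4) → 2 H
  atom 9: C, bond orders sum to 4 (valence 4) → 0 H
  atom 10: O, bond orders sum to 2 (valence 2) → 0 H
  atom 11: C, bond orders sum to 2 (valence 4) → 2 H
  atom 12: C, bond orders sum to 1 (valence 4) → 3 H
Total hydrogens: 13.

13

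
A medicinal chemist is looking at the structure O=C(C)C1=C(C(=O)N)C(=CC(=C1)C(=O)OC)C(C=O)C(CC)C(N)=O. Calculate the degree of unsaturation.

9

Degree of unsaturation = (number of rings) + (number of π bonds).
Ring closures in the SMILES: 1.
π bonds: 8 double bonds (each 1 DoU) → 8 DoU from unsaturation.
Total DoU = 1 + 8 = 9.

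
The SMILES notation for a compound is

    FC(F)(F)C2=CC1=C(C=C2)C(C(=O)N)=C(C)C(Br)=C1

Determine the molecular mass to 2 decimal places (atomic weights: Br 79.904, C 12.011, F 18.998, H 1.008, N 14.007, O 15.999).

First, the molecular formula is C13H9BrF3NO (counting implicit H from valence).
  Br: 1 × 79.904 = 79.904
  C: 13 × 12.011 = 156.143
  F: 3 × 18.998 = 56.994
  H: 9 × 1.008 = 9.072
  N: 1 × 14.007 = 14.007
  O: 1 × 15.999 = 15.999
Sum: 1×79.904 + 13×12.011 + 3×18.998 + 9×1.008 + 1×14.007 + 1×15.999 = 332.119 → 332.12 g/mol.

332.12 g/mol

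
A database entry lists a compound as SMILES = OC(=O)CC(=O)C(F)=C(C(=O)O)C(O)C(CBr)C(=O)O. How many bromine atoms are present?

Scan the SMILES for Br atoms (remember two-letter symbols like Cl and Br are single atoms).
Bromine count: 1.

1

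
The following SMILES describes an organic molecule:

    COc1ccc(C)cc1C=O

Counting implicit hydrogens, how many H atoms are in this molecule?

10

Walk through each heavy atom and fill implicit hydrogens from standard valence (C 4, N 3, O 2, S 2, halogen 1); for lowercase aromatic atoms, an aromatic c carries 1 H when it has two neighbours and 0 H with three, and aromatic n carries 0 H:
  atom 1: C, bond orders sum to 1 (valence 4) → 3 H
  atom 2: O, bond orders sum to 2 (valence 2) → 0 H
  atom 3: aromatic c, 3 neighbours → 0 H
  atom 4: aromatic c, 2 neighbours → 1 H
  atom 5: aromatic c, 2 neighbours → 1 H
  atom 6: aromatic c, 3 neighbours → 0 H
  atom 7: C, bond orders sum to 1 (valence 4) → 3 H
  atom 8: aromatic c, 2 neighbours → 1 H
  atom 9: aromatic c, 3 neighbours → 0 H
  atom 10: C, bond orders sum to 3 (valence 4) → 1 H
  atom 11: O, bond orders sum to 2 (valence 2) → 0 H
Total hydrogens: 10.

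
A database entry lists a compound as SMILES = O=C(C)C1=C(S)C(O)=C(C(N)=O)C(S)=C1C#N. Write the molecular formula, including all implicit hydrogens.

C10H8N2O3S2

Walk through each heavy atom and fill implicit hydrogens from standard valence (C 4, N 3, O 2, S 2, halogen 1):
  atom 1: O, bond orders sum to 2 (valence 2) → 0 H
  atom 2: C, bond orders sum to 4 (valence 4) → 0 H
  atom 3: C, bond orders sum to 1 (valence 4) → 3 H
  atom 4: C, bond orders sum to 4 (valence 4) → 0 H
  atom 5: C, bond orders sum to 4 (valence 4) → 0 H
  atom 6: S, bond orders sum to 1 (valence 2) → 1 H
  atom 7: C, bond orders sum to 4 (valence 4) → 0 H
  atom 8: O, bond orders sum to 1 (valence 2) → 1 H
  atom 9: C, bond orders sum to 4 (valence 4) → 0 H
  atom 10: C, bond orders sum to 4 (valence 4) → 0 H
  atom 11: N, bond orders sum to 1 (valence 3) → 2 H
  atom 12: O, bond orders sum to 2 (valence 2) → 0 H
  atom 13: C, bond orders sum to 4 (valence 4) → 0 H
  atom 14: S, bond orders sum to 1 (valence 2) → 1 H
  atom 15: C, bond orders sum to 4 (valence 4) → 0 H
  atom 16: C, bond orders sum to 4 (valence 4) → 0 H
  atom 17: N, bond orders sum to 3 (valence 3) → 0 H
Totals → C:10, H:8, N:2, O:3, S:2.
In Hill order: C10H8N2O3S2.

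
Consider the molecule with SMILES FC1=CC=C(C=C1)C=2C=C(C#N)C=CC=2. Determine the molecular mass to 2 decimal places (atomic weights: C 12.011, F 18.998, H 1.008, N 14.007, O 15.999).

First, the molecular formula is C13H8FN (counting implicit H from valence).
  C: 13 × 12.011 = 156.143
  F: 1 × 18.998 = 18.998
  H: 8 × 1.008 = 8.064
  N: 1 × 14.007 = 14.007
Sum: 13×12.011 + 1×18.998 + 8×1.008 + 1×14.007 = 197.212 → 197.21 g/mol.

197.21 g/mol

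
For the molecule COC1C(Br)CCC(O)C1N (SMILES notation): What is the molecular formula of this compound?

Walk through each heavy atom and fill implicit hydrogens from standard valence (C 4, N 3, O 2, S 2, halogen 1):
  atom 1: C, bond orders sum to 1 (valence 4) → 3 H
  atom 2: O, bond orders sum to 2 (valence 2) → 0 H
  atom 3: C, bond orders sum to 3 (valence 4) → 1 H
  atom 4: C, bond orders sum to 3 (valence 4) → 1 H
  atom 5: Br (halogen, monovalent) → 0 H
  atom 6: C, bond orders sum to 2 (valence 4) → 2 H
  atom 7: C, bond orders sum to 2 (valence 4) → 2 H
  atom 8: C, bond orders sum to 3 (valence 4) → 1 H
  atom 9: O, bond orders sum to 1 (valence 2) → 1 H
  atom 10: C, bond orders sum to 3 (valence 4) → 1 H
  atom 11: N, bond orders sum to 1 (valence 3) → 2 H
Totals → C:7, H:14, Br:1, N:1, O:2.
In Hill order: C7H14BrNO2.

C7H14BrNO2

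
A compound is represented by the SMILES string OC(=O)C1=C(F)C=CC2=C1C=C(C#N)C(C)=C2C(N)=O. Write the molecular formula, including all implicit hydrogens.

C14H9FN2O3

Walk through each heavy atom and fill implicit hydrogens from standard valence (C 4, N 3, O 2, S 2, halogen 1):
  atom 1: O, bond orders sum to 1 (valence 2) → 1 H
  atom 2: C, bond orders sum to 4 (valence 4) → 0 H
  atom 3: O, bond orders sum to 2 (valence 2) → 0 H
  atom 4: C, bond orders sum to 4 (valence 4) → 0 H
  atom 5: C, bond orders sum to 4 (valence 4) → 0 H
  atom 6: F (halogen, monovalent) → 0 H
  atom 7: C, bond orders sum to 3 (valence 4) → 1 H
  atom 8: C, bond orders sum to 3 (valence 4) → 1 H
  atom 9: C, bond orders sum to 4 (valence 4) → 0 H
  atom 10: C, bond orders sum to 4 (valence 4) → 0 H
  atom 11: C, bond orders sum to 3 (valence 4) → 1 H
  atom 12: C, bond orders sum to 4 (valence 4) → 0 H
  atom 13: C, bond orders sum to 4 (valence 4) → 0 H
  atom 14: N, bond orders sum to 3 (valence 3) → 0 H
  atom 15: C, bond orders sum to 4 (valence 4) → 0 H
  atom 16: C, bond orders sum to 1 (valence 4) → 3 H
  atom 17: C, bond orders sum to 4 (valence 4) → 0 H
  atom 18: C, bond orders sum to 4 (valence 4) → 0 H
  atom 19: N, bond orders sum to 1 (valence 3) → 2 H
  atom 20: O, bond orders sum to 2 (valence 2) → 0 H
Totals → C:14, H:9, F:1, N:2, O:3.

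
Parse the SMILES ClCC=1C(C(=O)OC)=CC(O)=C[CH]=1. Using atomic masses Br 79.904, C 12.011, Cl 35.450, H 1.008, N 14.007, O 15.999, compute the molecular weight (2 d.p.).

First, the molecular formula is C9H9ClO3 (counting implicit H from valence).
  C: 9 × 12.011 = 108.099
  Cl: 1 × 35.450 = 35.450
  H: 9 × 1.008 = 9.072
  O: 3 × 15.999 = 47.997
Sum: 9×12.011 + 1×35.450 + 9×1.008 + 3×15.999 = 200.618 → 200.62 g/mol.

200.62 g/mol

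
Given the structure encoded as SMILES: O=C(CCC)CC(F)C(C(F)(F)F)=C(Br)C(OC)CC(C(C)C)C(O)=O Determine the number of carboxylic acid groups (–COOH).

The carboxylic acid motif appears at heavy-atom position 24 in the SMILES.
Other groups present: 1 alkene, 1 ether, 1 ketone.
Carboxylic acid count: 1.

1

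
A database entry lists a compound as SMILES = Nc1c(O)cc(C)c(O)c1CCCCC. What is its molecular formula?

Walk through each heavy atom and fill implicit hydrogens from standard valence (C 4, N 3, O 2, S 2, halogen 1); for lowercase aromatic atoms, an aromatic c carries 1 H when it has two neighbours and 0 H with three, and aromatic n carries 0 H:
  atom 1: N, bond orders sum to 1 (valence 3) → 2 H
  atom 2: aromatic c, 3 neighbours → 0 H
  atom 3: aromatic c, 3 neighbours → 0 H
  atom 4: O, bond orders sum to 1 (valence 2) → 1 H
  atom 5: aromatic c, 2 neighbours → 1 H
  atom 6: aromatic c, 3 neighbours → 0 H
  atom 7: C, bond orders sum to 1 (valence 4) → 3 H
  atom 8: aromatic c, 3 neighbours → 0 H
  atom 9: O, bond orders sum to 1 (valence 2) → 1 H
  atom 10: aromatic c, 3 neighbours → 0 H
  atom 11: C, bond orders sum to 2 (valence 4) → 2 H
  atom 12: C, bond orders sum to 2 (valence 4) → 2 H
  atom 13: C, bond orders sum to 2 (valence 4) → 2 H
  atom 14: C, bond orders sum to 2 (valence 4) → 2 H
  atom 15: C, bond orders sum to 1 (valence 4) → 3 H
Totals → C:12, H:19, N:1, O:2.

C12H19NO2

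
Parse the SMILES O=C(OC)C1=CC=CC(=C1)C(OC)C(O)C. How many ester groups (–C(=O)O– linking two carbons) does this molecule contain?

1

The ester motif appears at heavy-atom position 2 in the SMILES.
Other groups present: 1 ether, 1 hydroxyl.
Ester count: 1.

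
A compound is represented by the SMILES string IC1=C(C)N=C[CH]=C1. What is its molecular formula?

C6H6IN

Walk through each heavy atom and fill implicit hydrogens from standard valence (C 4, N 3, O 2, S 2, halogen 1):
  atom 1: I (halogen, monovalent) → 0 H
  atom 2: C, bond orders sum to 4 (valence 4) → 0 H
  atom 3: C, bond orders sum to 4 (valence 4) → 0 H
  atom 4: C, bond orders sum to 1 (valence 4) → 3 H
  atom 5: N, bond orders sum to 3 (valence 3) → 0 H
  atom 6: C, bond orders sum to 3 (valence 4) → 1 H
  atom 7: C with explicit H count 1
  atom 8: C, bond orders sum to 3 (valence 4) → 1 H
Totals → C:6, H:6, I:1, N:1.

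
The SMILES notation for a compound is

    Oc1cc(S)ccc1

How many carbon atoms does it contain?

Count every carbon token in the SMILES (each C, including those in ring-closure positions and inside branches).
Carbon count: 6.

6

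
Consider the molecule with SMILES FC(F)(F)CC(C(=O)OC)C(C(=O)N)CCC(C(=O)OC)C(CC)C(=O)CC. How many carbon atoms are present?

Count every carbon token in the SMILES (each C, including those in ring-closure positions and inside branches).
Carbon count: 18.

18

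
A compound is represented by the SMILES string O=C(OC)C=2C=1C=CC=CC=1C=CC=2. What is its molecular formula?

Walk through each heavy atom and fill implicit hydrogens from standard valence (C 4, N 3, O 2, S 2, halogen 1):
  atom 1: O, bond orders sum to 2 (valence 2) → 0 H
  atom 2: C, bond orders sum to 4 (valence 4) → 0 H
  atom 3: O, bond orders sum to 2 (valence 2) → 0 H
  atom 4: C, bond orders sum to 1 (valence 4) → 3 H
  atom 5: C, bond orders sum to 4 (valence 4) → 0 H
  atom 6: C, bond orders sum to 4 (valence 4) → 0 H
  atom 7: C, bond orders sum to 3 (valence 4) → 1 H
  atom 8: C, bond orders sum to 3 (valence 4) → 1 H
  atom 9: C, bond orders sum to 3 (valence 4) → 1 H
  atom 10: C, bond orders sum to 3 (valence 4) → 1 H
  atom 11: C, bond orders sum to 4 (valence 4) → 0 H
  atom 12: C, bond orders sum to 3 (valence 4) → 1 H
  atom 13: C, bond orders sum to 3 (valence 4) → 1 H
  atom 14: C, bond orders sum to 3 (valence 4) → 1 H
Totals → C:12, H:10, O:2.

C12H10O2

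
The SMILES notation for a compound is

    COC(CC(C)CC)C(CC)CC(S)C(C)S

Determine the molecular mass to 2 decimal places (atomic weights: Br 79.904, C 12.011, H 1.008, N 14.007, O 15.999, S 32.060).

First, the molecular formula is C14H30OS2 (counting implicit H from valence).
  C: 14 × 12.011 = 168.154
  H: 30 × 1.008 = 30.240
  O: 1 × 15.999 = 15.999
  S: 2 × 32.060 = 64.120
Sum: 14×12.011 + 30×1.008 + 1×15.999 + 2×32.060 = 278.513 → 278.51 g/mol.

278.51 g/mol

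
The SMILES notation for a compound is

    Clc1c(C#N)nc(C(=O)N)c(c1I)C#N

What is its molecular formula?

C8H2ClIN4O

Walk through each heavy atom and fill implicit hydrogens from standard valence (C 4, N 3, O 2, S 2, halogen 1); for lowercase aromatic atoms, an aromatic c carries 1 H when it has two neighbours and 0 H with three, and aromatic n carries 0 H:
  atom 1: Cl (halogen, monovalent) → 0 H
  atom 2: aromatic c, 3 neighbours → 0 H
  atom 3: aromatic c, 3 neighbours → 0 H
  atom 4: C, bond orders sum to 4 (valence 4) → 0 H
  atom 5: N, bond orders sum to 3 (valence 3) → 0 H
  atom 6: aromatic n, 2 neighbours → 0 H
  atom 7: aromatic c, 3 neighbours → 0 H
  atom 8: C, bond orders sum to 4 (valence 4) → 0 H
  atom 9: O, bond orders sum to 2 (valence 2) → 0 H
  atom 10: N, bond orders sum to 1 (valence 3) → 2 H
  atom 11: aromatic c, 3 neighbours → 0 H
  atom 12: aromatic c, 3 neighbours → 0 H
  atom 13: I (halogen, monovalent) → 0 H
  atom 14: C, bond orders sum to 4 (valence 4) → 0 H
  atom 15: N, bond orders sum to 3 (valence 3) → 0 H
Totals → C:8, H:2, Cl:1, I:1, N:4, O:1.
In Hill order: C8H2ClIN4O.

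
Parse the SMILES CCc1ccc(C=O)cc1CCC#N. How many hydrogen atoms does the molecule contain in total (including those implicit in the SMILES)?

13

Walk through each heavy atom and fill implicit hydrogens from standard valence (C 4, N 3, O 2, S 2, halogen 1); for lowercase aromatic atoms, an aromatic c carries 1 H when it has two neighbours and 0 H with three, and aromatic n carries 0 H:
  atom 1: C, bond orders sum to 1 (valence 4) → 3 H
  atom 2: C, bond orders sum to 2 (valence 4) → 2 H
  atom 3: aromatic c, 3 neighbours → 0 H
  atom 4: aromatic c, 2 neighbours → 1 H
  atom 5: aromatic c, 2 neighbours → 1 H
  atom 6: aromatic c, 3 neighbours → 0 H
  atom 7: C, bond orders sum to 3 (valence 4) → 1 H
  atom 8: O, bond orders sum to 2 (valence 2) → 0 H
  atom 9: aromatic c, 2 neighbours → 1 H
  atom 10: aromatic c, 3 neighbours → 0 H
  atom 11: C, bond orders sum to 2 (valence 4) → 2 H
  atom 12: C, bond orders sum to 2 (valence 4) → 2 H
  atom 13: C, bond orders sum to 4 (valence 4) → 0 H
  atom 14: N, bond orders sum to 3 (valence 3) → 0 H
Total hydrogens: 13.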